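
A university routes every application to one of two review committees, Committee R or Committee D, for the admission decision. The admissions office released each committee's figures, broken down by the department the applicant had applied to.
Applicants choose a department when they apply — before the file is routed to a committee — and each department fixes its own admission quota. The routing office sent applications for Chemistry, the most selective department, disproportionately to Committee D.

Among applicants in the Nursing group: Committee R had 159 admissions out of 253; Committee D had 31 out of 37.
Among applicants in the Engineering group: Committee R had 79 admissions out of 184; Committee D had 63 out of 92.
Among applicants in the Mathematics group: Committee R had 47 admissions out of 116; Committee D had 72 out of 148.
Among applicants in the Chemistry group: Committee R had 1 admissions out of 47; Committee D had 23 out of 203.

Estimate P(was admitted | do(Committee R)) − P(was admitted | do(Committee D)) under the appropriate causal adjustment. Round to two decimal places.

Here department is a common cause — it drives both which review committee a case falls under and the outcome. The crude comparison mixes populations; the stratum-specific rates are the causally relevant ones.
Adjusting over the population distribution of department: 0.269·(0.628−0.838) + 0.256·(0.429−0.685) + 0.244·(0.405−0.486) + 0.231·(0.021−0.113) = -0.163.

-0.16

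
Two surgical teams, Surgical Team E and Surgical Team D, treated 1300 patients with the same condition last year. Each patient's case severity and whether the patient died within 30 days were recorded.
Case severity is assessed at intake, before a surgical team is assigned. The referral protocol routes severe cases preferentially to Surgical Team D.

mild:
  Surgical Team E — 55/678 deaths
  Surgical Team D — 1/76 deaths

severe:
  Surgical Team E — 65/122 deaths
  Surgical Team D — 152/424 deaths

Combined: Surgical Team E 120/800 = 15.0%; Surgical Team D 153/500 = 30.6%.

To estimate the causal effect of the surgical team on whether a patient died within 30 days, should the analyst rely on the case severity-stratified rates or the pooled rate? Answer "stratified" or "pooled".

The case severity-specific comparison favours Surgical Team D throughout, but the pooled figures favour Surgical Team E. The question is whether to condition on case severity.
Case severity satisfies the back-door criterion: it is not a descendant of the surgical team, and it blocks the spurious path from surgical team to outcome. Adjusting for it (i.e., using the within-case severity rates) gives the causal effect.
Within each level — mild: 8.1% vs 1.3%; severe: 53.3% vs 35.8% — Surgical Team D is lower every time.

stratified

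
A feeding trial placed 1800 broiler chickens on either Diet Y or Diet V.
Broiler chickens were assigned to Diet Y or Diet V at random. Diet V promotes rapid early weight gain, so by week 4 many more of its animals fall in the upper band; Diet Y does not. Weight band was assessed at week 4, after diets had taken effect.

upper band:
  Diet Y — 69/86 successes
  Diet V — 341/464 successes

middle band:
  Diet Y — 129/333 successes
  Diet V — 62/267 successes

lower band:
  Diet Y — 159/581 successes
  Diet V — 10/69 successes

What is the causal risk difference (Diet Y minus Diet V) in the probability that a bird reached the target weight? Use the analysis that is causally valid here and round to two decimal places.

Week-4 weight band is recorded after the diet and is itself shifted by it — it sits on the causal path from diet to outcome. Conditioning on a mediator would strip out part of the effect we want; the pooled comparison gives the total causal effect.
The causal difference is the pooled difference: 0.357 − 0.516 = -0.159.

-0.16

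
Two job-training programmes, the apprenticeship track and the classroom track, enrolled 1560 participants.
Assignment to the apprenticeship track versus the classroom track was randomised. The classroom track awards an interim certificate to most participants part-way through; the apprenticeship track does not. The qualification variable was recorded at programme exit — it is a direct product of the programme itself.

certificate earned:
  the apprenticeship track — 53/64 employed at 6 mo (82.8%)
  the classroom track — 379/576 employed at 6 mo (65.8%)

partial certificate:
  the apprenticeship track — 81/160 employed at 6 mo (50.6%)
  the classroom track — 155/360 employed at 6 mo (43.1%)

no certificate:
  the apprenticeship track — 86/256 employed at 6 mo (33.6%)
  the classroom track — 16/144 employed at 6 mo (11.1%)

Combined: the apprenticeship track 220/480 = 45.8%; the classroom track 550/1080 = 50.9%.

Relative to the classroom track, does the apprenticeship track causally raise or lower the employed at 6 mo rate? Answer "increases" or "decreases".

Qualification attained during the programme is downstream of the programme. One should not condition on a consequence of treatment, so the overall rates are the right comparison.
Pooled: the apprenticeship track 45.8% vs the classroom track 50.9%; the classroom track is higher overall.

decreases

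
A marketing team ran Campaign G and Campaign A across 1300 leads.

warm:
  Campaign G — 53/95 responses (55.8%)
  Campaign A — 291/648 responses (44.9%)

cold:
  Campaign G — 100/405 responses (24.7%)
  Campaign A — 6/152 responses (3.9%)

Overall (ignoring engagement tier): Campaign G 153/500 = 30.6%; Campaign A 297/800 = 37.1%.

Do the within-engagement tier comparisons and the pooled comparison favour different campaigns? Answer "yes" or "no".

yes

Within each engagement tier level (warm 55.8% vs 44.9%; cold 24.7% vs 3.9%), Campaign G has the higher rate every time. Pooled: 30.6% vs 37.1% — Campaign A has the higher rate overall. The two comparisons disagree.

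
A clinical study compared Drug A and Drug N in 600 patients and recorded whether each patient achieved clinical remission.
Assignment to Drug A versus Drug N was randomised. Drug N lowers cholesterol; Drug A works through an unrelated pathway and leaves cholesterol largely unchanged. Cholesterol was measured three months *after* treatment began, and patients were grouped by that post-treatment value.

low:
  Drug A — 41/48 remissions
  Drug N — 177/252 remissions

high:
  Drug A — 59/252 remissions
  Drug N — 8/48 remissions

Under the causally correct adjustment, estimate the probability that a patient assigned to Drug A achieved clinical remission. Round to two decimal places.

The stratified and pooled comparisons disagree (Drug A wins within each cholesterol; Drug N wins overall), so the answer turns on the causal role of cholesterol.
The distribution of cholesterol is itself part of what the drug does — it is an intermediate outcome. Holding it fixed would remove that part of the effect; the total effect is the pooled difference.
So P(outcome | do(Drug A)) is just the pooled rate for Drug A: 100/300 = 0.333.

0.33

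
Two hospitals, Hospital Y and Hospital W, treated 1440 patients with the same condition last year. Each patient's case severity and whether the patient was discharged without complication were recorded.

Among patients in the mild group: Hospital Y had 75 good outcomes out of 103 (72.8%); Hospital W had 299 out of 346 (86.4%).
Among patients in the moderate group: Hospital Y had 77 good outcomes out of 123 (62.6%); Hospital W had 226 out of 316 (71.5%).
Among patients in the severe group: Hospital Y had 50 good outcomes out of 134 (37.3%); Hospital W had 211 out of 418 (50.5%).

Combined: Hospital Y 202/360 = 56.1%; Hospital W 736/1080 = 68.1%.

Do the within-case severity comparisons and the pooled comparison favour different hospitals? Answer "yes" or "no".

no

Within each case severity level (mild 72.8% vs 86.4%; moderate 62.6% vs 71.5%; severe 37.3% vs 50.5%), Hospital W has the higher rate every time. Pooled: 56.1% vs 68.1% — Hospital W has the higher rate overall. They agree.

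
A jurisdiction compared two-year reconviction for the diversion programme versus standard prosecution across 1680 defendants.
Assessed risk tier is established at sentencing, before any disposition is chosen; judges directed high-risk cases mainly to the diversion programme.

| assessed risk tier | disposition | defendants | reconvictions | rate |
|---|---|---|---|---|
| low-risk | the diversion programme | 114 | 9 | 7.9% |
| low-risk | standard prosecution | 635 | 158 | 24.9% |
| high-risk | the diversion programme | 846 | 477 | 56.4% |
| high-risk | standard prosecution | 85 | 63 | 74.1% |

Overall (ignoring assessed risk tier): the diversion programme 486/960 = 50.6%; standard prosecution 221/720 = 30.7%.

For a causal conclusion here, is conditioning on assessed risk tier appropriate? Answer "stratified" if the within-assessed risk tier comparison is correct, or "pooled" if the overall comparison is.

The stratified and pooled comparisons disagree (the diversion programme wins within each assessed risk tier; standard prosecution wins overall), so the answer turns on the causal role of assessed risk tier.
Here assessed risk tier is a common cause — it drives both which disposition a case falls under and the outcome. The crude comparison mixes populations; the stratum-specific rates are the causally relevant ones.
Within each level — low-risk: 7.9% vs 24.9%; high-risk: 56.4% vs 74.1% — the diversion programme is lower every time.

stratified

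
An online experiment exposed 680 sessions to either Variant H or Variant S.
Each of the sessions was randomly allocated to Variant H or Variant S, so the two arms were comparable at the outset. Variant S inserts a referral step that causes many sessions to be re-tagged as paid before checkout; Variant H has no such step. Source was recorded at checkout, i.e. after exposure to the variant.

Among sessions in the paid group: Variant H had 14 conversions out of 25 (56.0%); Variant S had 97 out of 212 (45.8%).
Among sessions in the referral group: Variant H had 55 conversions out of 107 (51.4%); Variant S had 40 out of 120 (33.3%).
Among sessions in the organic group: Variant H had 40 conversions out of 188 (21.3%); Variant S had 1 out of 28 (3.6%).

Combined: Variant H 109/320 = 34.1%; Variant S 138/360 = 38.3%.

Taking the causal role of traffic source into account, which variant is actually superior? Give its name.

Variant S

Because the variant influences traffic source, traffic source is a post-treatment mediator, not a confounder. Stratifying on it would bias the estimate; the causal effect is the crude pooled difference.
Pooled: Variant H 34.1% vs Variant S 38.3%; Variant S is higher overall.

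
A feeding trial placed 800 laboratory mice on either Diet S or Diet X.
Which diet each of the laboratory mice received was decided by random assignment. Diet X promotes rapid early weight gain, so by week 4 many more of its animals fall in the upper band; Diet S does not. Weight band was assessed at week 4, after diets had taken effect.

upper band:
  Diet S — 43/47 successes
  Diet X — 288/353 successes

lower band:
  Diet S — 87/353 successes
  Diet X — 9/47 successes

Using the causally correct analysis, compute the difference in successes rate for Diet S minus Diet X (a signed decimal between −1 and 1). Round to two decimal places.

Week-4 weight band lies on the pathway diet → week-4 weight band → outcome, so adjusting for it blocks the indirect effect. For the total causal effect of diet, use the unadjusted pooled rates.
The causal difference is the pooled difference: 0.325 − 0.743 = -0.417.

-0.42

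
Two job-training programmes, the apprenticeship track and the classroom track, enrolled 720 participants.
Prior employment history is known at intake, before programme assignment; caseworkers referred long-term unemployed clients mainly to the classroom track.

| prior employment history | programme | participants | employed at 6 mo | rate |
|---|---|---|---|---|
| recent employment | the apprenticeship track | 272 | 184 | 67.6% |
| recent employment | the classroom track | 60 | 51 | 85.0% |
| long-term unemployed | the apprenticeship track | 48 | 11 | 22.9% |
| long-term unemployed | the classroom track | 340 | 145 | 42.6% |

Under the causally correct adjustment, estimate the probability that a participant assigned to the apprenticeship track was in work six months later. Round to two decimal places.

0.44

The imbalance in prior employment history arose from how participants were allocated, not from anything the programme did; and prior employment history independently affects the outcome. The pooled gap is confounded — condition on prior employment history.
Standardising the apprenticeship track to the population prior employment history mix: 0.461·184/272 + 0.539·11/48 = 0.435.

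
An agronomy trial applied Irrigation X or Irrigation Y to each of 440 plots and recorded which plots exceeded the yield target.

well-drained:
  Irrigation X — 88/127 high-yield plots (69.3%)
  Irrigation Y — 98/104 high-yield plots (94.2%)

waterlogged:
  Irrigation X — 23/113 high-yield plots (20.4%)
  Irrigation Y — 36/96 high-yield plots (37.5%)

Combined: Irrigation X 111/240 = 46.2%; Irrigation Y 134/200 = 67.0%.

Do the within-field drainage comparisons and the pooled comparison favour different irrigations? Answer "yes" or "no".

no

Within each field drainage level (well-drained 69.3% vs 94.2%; waterlogged 20.4% vs 37.5%), Irrigation Y has the higher rate every time. Pooled: 46.2% vs 67.0% — Irrigation Y has the higher rate overall. They agree.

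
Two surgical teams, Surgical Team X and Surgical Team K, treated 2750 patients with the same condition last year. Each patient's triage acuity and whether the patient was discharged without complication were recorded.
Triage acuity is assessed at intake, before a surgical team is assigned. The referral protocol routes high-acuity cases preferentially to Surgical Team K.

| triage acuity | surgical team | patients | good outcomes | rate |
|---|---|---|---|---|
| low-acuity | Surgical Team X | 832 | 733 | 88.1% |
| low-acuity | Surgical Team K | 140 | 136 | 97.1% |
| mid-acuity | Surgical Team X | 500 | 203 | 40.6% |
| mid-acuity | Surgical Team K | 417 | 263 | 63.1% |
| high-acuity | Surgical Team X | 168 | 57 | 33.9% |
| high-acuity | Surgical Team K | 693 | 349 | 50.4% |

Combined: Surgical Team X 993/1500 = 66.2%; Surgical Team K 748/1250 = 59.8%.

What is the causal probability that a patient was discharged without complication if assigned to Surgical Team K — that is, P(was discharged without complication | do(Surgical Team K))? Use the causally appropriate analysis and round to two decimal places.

Triage acuity satisfies the back-door criterion: it is not a descendant of the surgical team, and it blocks the spurious path from surgical team to outcome. Adjusting for it (i.e., using the within-triage acuity rates) gives the causal effect.
Standardising Surgical Team K to the population triage acuity mix: 0.353·136/140 + 0.333·263/417 + 0.313·349/693 = 0.711.

0.71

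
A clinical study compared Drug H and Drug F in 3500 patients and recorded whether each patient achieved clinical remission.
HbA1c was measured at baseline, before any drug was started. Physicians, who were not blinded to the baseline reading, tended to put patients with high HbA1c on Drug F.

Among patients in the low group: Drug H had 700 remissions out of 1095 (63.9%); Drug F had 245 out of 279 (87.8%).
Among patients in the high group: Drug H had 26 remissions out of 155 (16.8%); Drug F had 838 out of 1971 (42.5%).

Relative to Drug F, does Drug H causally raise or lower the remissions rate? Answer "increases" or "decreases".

decreases

HbA1c is set before the drug has any effect — it is not caused by the drug — and it independently drives the outcome. That makes it a confounder, so the causal comparison is within HbA1c levels.
Within each level — low: 63.9% vs 87.8%; high: 16.8% vs 42.5% — Drug F is higher every time.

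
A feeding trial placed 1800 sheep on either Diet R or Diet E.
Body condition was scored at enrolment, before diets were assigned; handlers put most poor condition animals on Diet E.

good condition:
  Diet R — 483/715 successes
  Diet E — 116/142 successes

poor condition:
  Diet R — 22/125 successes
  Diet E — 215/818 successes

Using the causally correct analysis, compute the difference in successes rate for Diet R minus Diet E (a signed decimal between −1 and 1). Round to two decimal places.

-0.11

Starting body condition differs across diets for reasons unrelated to any effect of the diet itself, and it separately predicts the outcome — a classic confounder. We must compare within starting body condition levels.
Adjusting over the population distribution of starting body condition: 0.476·(0.676−0.817) + 0.524·(0.176−0.263) = -0.113.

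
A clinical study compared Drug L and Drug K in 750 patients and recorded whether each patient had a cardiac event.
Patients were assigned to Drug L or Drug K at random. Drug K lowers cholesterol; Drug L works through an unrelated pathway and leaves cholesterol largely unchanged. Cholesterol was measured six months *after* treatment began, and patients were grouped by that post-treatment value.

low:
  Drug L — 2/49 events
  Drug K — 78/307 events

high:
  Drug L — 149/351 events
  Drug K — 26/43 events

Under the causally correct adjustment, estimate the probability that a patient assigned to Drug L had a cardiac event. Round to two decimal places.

Stratifying would compare drugs among patients the drugs themselves sorted into cholesterol groups — a form of selection on an intermediate. The unconditioned pooled rates give the total causal effect.
So P(outcome | do(Drug L)) is just the pooled rate for Drug L: 151/400 = 0.378.

0.38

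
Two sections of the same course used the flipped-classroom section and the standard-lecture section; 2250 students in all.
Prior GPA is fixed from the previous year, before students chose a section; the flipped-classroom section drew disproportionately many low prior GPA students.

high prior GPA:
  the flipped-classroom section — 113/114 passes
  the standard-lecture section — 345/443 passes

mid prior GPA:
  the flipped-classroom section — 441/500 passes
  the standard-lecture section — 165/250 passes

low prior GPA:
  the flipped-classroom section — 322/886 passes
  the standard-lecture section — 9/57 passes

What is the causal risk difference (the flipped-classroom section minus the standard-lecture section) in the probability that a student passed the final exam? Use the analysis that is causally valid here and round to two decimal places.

+0.21

Within every prior GPA band level the flipped-classroom section has the higher rate, yet pooled the standard-lecture section does — Simpson's reversal.
Prior GPA band is set before the teaching method has any effect — it is not caused by the teaching method — and it independently drives the outcome. That makes it a confounder, so the causal comparison is within prior GPA band levels.
Adjusting over the population distribution of prior GPA band: 0.248·(0.991−0.779) + 0.333·(0.882−0.660) + 0.419·(0.363−0.158) = +0.213.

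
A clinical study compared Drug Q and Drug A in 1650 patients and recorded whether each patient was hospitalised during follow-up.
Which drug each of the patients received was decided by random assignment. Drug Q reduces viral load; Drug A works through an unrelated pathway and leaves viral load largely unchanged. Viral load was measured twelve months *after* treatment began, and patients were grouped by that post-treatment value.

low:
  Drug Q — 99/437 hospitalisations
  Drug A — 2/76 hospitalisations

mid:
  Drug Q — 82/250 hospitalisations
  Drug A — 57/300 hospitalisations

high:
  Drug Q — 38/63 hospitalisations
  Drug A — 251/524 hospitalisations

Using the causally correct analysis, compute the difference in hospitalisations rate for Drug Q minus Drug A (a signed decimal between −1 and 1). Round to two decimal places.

-0.05

The stratified and pooled comparisons disagree (Drug A wins within each viral load; Drug Q wins overall), so the answer turns on the causal role of viral load.
The distribution of viral load is itself part of what the drug does — it is an intermediate outcome. Holding it fixed would remove that part of the effect; the total effect is the pooled difference.
The causal difference is the pooled difference: 0.292 − 0.344 = -0.052.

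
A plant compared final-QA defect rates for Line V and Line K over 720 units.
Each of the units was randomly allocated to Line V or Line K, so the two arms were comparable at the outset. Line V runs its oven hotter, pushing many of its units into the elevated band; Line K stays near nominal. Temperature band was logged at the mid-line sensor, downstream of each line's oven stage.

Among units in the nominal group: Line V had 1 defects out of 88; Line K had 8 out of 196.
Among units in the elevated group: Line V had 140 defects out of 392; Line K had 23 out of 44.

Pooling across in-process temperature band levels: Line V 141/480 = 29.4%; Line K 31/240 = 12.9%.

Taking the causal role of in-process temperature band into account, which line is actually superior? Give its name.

Within every in-process temperature band level Line V has the lower rate, yet pooled Line K does — Simpson's reversal.
In-process temperature band is recorded after the line and is itself shifted by it — it sits on the causal path from line to outcome. Conditioning on a mediator would strip out part of the effect we want; the pooled comparison gives the total causal effect.
Pooled: Line V 29.4% vs Line K 12.9%; Line K is lower overall.

Line K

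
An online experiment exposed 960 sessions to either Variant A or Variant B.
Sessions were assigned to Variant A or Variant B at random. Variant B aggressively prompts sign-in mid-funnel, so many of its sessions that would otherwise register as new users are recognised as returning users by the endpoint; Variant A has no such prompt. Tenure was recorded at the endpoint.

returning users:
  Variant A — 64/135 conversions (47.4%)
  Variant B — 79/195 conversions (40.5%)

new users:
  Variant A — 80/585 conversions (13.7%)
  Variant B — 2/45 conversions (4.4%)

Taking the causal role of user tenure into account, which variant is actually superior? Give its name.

User tenure here is a post-treatment variable shaped by the variant; conditioning on it would introduce bias rather than remove it. The overall comparison is the causal one.
Pooled: Variant A 20.0% vs Variant B 33.8%; Variant B is higher overall.

Variant B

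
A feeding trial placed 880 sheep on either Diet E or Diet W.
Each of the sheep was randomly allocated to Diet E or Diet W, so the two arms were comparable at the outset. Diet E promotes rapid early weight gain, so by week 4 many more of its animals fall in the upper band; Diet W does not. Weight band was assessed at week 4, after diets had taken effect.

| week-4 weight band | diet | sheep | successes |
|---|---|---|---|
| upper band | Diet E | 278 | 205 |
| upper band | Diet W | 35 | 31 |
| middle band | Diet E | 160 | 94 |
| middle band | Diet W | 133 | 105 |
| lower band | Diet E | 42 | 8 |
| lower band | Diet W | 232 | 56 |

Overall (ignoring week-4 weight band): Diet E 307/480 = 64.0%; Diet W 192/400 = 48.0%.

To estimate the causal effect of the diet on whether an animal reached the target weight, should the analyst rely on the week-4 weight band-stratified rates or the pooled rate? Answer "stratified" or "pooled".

pooled

Diet W is higher inside every week-4 weight band stratum but Diet E is higher in aggregate. Whether to stratify depends on how week-4 weight band relates to the diet.
Week-4 weight band is downstream of the diet. One should not condition on a consequence of treatment, so the overall rates are the right comparison.
Pooled: Diet E 64.0% vs Diet W 48.0%; Diet E is higher overall.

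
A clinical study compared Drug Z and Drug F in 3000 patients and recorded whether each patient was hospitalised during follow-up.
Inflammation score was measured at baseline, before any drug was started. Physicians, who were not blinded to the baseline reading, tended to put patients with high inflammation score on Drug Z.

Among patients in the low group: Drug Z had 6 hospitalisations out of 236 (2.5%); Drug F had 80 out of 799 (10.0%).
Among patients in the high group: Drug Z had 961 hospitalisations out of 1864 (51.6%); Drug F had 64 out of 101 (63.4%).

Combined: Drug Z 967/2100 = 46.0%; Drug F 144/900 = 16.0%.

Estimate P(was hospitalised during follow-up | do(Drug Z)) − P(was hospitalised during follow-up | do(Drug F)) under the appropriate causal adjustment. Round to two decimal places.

-0.10

Within every inflammation score level Drug Z has the lower rate, yet pooled Drug F does — Simpson's reversal.
Nothing the drug does changes inflammation score; the imbalance is an allocation artefact. With inflammation score also predicting the outcome, the pooled figure is confounded, and the within-stratum comparison is the causal one.
Adjusting over the population distribution of inflammation score: 0.345·(0.025−0.100) + 0.655·(0.516−0.634) = -0.103.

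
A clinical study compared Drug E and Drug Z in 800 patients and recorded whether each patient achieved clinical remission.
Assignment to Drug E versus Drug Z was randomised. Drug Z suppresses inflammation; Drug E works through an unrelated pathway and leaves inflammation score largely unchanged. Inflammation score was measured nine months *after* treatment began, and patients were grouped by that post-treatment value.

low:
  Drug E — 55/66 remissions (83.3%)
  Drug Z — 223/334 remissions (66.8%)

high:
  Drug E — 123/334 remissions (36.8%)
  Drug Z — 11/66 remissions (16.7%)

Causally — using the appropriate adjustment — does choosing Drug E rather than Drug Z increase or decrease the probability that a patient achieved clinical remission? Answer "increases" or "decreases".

Because the drug influences inflammation score, inflammation score is a post-treatment mediator, not a confounder. Stratifying on it would bias the estimate; the causal effect is the crude pooled difference.
Pooled: Drug E 44.5% vs Drug Z 58.5%; Drug Z is higher overall.

decreases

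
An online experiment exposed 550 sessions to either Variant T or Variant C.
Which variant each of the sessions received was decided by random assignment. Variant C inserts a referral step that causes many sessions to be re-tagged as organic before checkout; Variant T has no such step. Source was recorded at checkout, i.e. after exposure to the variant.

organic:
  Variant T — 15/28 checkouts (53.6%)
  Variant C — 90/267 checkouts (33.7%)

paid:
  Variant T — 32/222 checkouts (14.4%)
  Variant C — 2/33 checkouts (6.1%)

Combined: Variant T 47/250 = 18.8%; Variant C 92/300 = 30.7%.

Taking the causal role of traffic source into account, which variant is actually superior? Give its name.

Variant C

Traffic source here is a post-treatment variable shaped by the variant; conditioning on it would introduce bias rather than remove it. The overall comparison is the causal one.
Pooled: Variant T 18.8% vs Variant C 30.7%; Variant C is higher overall.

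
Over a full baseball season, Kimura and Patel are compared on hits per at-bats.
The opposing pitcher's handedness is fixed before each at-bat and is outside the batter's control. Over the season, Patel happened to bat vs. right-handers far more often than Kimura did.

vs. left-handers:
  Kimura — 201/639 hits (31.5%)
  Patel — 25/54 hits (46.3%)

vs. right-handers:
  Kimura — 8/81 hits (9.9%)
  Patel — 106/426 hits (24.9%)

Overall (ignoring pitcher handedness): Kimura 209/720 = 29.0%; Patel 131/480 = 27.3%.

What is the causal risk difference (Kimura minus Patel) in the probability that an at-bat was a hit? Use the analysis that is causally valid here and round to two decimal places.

-0.15

Patel is higher inside every pitcher handedness stratum but Kimura is higher in aggregate. Whether to stratify depends on how pitcher handedness relates to the player.
Pitcher handedness satisfies the back-door criterion: it is not a descendant of the player, and it blocks the spurious path from player to outcome. Adjusting for it (i.e., using the within-pitcher handedness rates) gives the causal effect.
Adjusting over the population distribution of pitcher handedness: 0.578·(0.315−0.463) + 0.422·(0.099−0.249) = -0.149.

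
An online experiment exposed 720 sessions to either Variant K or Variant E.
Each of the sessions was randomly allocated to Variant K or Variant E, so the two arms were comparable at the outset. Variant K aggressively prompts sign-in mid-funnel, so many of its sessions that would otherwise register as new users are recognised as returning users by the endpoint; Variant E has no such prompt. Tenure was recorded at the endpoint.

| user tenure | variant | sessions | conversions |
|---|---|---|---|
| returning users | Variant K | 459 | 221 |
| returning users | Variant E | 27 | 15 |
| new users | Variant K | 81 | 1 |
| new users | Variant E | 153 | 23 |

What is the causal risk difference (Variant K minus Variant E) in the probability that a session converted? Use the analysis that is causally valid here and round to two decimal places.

User tenure is recorded after the variant and is itself shifted by it — it sits on the causal path from variant to outcome. Conditioning on a mediator would strip out part of the effect we want; the pooled comparison gives the total causal effect.
The causal difference is the pooled difference: 0.411 − 0.211 = +0.200.

+0.20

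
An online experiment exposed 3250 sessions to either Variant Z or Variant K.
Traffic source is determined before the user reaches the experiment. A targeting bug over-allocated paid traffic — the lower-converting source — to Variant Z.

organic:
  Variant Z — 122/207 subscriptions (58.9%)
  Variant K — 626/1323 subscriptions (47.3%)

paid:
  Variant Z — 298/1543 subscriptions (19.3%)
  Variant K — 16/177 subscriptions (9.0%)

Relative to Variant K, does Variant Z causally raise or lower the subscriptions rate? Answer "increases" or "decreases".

Traffic source differs across variants for reasons unrelated to any effect of the variant itself, and it separately predicts the outcome — a classic confounder. We must compare within traffic source levels.
Within each level — organic: 58.9% vs 47.3%; paid: 19.3% vs 9.0% — Variant Z is higher every time.

increases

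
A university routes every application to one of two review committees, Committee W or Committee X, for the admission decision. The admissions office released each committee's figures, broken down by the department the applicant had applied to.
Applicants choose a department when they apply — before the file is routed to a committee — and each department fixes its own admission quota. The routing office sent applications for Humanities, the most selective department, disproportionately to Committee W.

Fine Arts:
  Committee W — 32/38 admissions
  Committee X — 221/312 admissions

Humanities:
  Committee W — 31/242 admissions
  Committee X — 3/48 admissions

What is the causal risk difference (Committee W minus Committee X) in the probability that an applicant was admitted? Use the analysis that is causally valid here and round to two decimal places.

Within every department level Committee W has the higher rate, yet pooled Committee X does — Simpson's reversal.
The imbalance in department arose from how applicants were allocated, not from anything the review committee did; and department independently affects the outcome. The pooled gap is confounded — condition on department.
Adjusting over the population distribution of department: 0.547·(0.842−0.708) + 0.453·(0.128−0.062) = +0.103.

+0.10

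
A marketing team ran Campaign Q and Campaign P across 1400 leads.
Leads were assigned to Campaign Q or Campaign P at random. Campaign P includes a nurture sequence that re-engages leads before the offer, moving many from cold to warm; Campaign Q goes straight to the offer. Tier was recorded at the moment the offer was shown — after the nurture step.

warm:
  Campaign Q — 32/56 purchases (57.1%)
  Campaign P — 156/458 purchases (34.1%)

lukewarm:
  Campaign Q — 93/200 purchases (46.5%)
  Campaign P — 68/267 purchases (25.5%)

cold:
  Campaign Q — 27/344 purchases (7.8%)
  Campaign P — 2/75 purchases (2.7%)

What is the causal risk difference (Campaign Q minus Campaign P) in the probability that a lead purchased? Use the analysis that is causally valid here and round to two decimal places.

Within every engagement tier level Campaign Q has the higher rate, yet pooled Campaign P does — Simpson's reversal.
Engagement tier is downstream of the campaign. One should not condition on a consequence of treatment, so the overall rates are the right comparison.
The causal difference is the pooled difference: 0.253 − 0.282 = -0.029.

-0.03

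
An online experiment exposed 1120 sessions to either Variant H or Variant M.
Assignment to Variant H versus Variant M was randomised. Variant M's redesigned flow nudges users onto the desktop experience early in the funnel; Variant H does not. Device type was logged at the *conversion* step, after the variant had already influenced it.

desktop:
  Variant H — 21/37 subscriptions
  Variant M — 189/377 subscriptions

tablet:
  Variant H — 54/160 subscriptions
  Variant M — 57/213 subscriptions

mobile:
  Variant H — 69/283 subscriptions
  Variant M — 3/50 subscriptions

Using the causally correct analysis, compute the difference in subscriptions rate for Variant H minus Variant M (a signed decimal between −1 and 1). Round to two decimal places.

Device type is downstream of the variant. One should not condition on a consequence of treatment, so the overall rates are the right comparison.
The causal difference is the pooled difference: 0.300 − 0.389 = -0.089.

-0.09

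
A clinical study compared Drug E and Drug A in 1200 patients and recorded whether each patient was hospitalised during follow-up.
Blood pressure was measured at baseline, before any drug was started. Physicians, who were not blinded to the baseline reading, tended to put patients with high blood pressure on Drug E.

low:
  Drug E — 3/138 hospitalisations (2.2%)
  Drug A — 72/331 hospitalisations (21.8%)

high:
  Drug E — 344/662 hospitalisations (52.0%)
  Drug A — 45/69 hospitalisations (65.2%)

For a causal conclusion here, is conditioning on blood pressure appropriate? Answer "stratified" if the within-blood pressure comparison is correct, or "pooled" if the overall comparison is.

stratified

Within every blood pressure level Drug E has the lower rate, yet pooled Drug A does — Simpson's reversal.
Since blood pressure is a pre-existing factor (not a product of the drug) and it affects the outcome on its own, it is a confounder. The stratified rates, not the pooled rate, identify the causal effect.
Within each level — low: 2.2% vs 21.8%; high: 52.0% vs 65.2% — Drug E is lower every time.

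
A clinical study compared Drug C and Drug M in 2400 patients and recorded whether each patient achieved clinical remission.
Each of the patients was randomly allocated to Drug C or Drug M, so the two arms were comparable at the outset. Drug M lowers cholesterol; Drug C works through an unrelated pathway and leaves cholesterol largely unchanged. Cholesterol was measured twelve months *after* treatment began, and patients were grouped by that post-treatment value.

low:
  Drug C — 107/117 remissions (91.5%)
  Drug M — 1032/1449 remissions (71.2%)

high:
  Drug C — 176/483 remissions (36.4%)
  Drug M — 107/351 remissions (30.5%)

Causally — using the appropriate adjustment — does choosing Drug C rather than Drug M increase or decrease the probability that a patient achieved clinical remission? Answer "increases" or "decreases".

decreases

Cholesterol here is a post-treatment variable shaped by the drug; conditioning on it would introduce bias rather than remove it. The overall comparison is the causal one.
Pooled: Drug C 47.2% vs Drug M 63.3%; Drug M is higher overall.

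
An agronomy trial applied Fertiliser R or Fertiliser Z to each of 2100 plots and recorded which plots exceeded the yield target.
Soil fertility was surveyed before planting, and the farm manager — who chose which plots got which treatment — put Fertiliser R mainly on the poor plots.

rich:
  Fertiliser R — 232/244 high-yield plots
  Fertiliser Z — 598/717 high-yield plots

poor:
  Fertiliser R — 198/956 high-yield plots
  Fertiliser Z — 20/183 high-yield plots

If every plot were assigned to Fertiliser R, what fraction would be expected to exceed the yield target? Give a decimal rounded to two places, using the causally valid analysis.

The stratified and pooled comparisons disagree (Fertiliser R wins within each soil fertility; Fertiliser Z wins overall), so the answer turns on the causal role of soil fertility.
Soil fertility is set before the fertiliser has any effect — it is not caused by the fertiliser — and it independently drives the outcome. That makes it a confounder, so the causal comparison is within soil fertility levels.
Standardising Fertiliser R to the population soil fertility mix: 0.458·232/244 + 0.542·198/956 = 0.547.

0.55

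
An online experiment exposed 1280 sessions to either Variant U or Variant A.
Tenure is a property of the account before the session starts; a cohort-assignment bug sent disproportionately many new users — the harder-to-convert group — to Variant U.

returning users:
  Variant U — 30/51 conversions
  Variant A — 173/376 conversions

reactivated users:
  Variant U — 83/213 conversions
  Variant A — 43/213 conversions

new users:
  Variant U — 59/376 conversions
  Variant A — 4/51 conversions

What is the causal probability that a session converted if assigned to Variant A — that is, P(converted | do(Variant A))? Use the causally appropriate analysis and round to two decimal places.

0.25

The user tenure-specific comparison favours Variant U throughout, but the pooled figures favour Variant A. The question is whether to condition on user tenure.
User tenure is set before the variant has any effect — it is not caused by the variant — and it independently drives the outcome. That makes it a confounder, so the causal comparison is within user tenure levels.
Standardising Variant A to the population user tenure mix: 0.334·173/376 + 0.333·43/213 + 0.334·4/51 = 0.247.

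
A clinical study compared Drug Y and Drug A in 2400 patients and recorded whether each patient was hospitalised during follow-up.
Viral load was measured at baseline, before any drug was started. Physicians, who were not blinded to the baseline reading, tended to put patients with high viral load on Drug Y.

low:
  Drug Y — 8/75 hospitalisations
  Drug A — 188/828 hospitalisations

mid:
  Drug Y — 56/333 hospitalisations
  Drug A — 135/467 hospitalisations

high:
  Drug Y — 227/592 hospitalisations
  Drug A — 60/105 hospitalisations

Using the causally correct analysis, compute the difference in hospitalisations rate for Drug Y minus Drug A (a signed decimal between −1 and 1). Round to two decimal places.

Within every viral load level Drug Y has the lower rate, yet pooled Drug A does — Simpson's reversal.
Nothing the drug does changes viral load; the imbalance is an allocation artefact. With viral load also predicting the outcome, the pooled figure is confounded, and the within-stratum comparison is the causal one.
Adjusting over the population distribution of viral load: 0.376·(0.107−0.227) + 0.333·(0.168−0.289) + 0.290·(0.383−0.571) = -0.140.

-0.14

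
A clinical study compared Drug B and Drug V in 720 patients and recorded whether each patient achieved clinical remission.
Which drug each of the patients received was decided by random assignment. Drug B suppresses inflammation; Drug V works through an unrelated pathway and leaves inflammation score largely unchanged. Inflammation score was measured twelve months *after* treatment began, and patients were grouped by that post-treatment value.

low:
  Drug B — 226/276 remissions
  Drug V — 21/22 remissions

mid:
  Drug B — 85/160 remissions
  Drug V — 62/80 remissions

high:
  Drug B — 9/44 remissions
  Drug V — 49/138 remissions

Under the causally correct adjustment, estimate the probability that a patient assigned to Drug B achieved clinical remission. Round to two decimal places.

0.67

Inflammation score here is a post-treatment variable shaped by the drug; conditioning on it would introduce bias rather than remove it. The overall comparison is the causal one.
So P(outcome | do(Drug B)) is just the pooled rate for Drug B: 320/480 = 0.667.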